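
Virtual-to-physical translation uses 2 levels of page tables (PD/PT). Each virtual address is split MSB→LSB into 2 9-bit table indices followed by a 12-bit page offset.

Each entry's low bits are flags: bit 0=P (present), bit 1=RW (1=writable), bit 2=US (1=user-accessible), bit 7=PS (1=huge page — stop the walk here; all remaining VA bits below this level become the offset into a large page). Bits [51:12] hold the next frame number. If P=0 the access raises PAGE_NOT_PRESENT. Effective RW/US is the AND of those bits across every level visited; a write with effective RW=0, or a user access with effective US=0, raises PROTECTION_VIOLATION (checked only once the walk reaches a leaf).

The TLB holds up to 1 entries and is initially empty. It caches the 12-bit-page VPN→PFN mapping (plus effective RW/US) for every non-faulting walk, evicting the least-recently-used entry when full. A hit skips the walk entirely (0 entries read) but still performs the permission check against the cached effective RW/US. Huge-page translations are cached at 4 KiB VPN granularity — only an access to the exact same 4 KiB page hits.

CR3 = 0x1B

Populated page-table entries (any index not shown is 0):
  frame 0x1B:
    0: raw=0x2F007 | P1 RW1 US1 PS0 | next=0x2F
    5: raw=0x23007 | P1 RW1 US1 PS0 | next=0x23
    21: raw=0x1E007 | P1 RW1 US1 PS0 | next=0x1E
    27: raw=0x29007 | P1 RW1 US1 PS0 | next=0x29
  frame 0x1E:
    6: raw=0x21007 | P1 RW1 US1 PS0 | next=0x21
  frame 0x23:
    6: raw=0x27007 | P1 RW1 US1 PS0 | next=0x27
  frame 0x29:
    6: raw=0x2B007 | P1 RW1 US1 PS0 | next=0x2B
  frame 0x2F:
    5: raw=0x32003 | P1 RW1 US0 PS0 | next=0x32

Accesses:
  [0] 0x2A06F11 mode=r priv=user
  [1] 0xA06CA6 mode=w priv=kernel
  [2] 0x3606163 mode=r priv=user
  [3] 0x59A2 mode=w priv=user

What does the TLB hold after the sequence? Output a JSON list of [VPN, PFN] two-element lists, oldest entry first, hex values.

Trace:
#0 VA=0x2A06F11 (r,user):
  L0: frame=0x1B idx=21 entry=0x1E007 [P=1 RW=1 US=1 PS=0]
  L1: frame=0x1E idx=6 entry=0x21007 [P=1 RW=1 US=1 PS=0]
  ✓ 0x21F11  — 2 lookups
#1 VA=0xA06CA6 (w,kernel):
  L0: frame=0x1B idx=5 entry=0x23007 [P=1 RW=1 US=1 PS=0]
  L1: frame=0x23 idx=6 entry=0x27007 [P=1 RW=1 US=1 PS=0]
  ✓ 0x27CA6  — 2 lookups
#2 VA=0x3606163 (r,user):
  L0: frame=0x1B idx=27 entry=0x29007 [P=1 RW=1 US=1 PS=0]
  L1: frame=0x29 idx=6 entry=0x2B007 [P=1 RW=1 US=1 PS=0]
  ✓ 0x2B163  — 2 lookups
#3 VA=0x59A2 (w,user):
  L0: frame=0x1B idx=0 entry=0x2F007 [P=1 RW=1 US=1 PS=0]
  L1: frame=0x2F idx=5 entry=0x32003 [P=1 RW=1 US=0 PS=0]
  ✗ PROTECTION_VIOLATION  [2 reads]

TLB: [["0x3606", "0x2B"]]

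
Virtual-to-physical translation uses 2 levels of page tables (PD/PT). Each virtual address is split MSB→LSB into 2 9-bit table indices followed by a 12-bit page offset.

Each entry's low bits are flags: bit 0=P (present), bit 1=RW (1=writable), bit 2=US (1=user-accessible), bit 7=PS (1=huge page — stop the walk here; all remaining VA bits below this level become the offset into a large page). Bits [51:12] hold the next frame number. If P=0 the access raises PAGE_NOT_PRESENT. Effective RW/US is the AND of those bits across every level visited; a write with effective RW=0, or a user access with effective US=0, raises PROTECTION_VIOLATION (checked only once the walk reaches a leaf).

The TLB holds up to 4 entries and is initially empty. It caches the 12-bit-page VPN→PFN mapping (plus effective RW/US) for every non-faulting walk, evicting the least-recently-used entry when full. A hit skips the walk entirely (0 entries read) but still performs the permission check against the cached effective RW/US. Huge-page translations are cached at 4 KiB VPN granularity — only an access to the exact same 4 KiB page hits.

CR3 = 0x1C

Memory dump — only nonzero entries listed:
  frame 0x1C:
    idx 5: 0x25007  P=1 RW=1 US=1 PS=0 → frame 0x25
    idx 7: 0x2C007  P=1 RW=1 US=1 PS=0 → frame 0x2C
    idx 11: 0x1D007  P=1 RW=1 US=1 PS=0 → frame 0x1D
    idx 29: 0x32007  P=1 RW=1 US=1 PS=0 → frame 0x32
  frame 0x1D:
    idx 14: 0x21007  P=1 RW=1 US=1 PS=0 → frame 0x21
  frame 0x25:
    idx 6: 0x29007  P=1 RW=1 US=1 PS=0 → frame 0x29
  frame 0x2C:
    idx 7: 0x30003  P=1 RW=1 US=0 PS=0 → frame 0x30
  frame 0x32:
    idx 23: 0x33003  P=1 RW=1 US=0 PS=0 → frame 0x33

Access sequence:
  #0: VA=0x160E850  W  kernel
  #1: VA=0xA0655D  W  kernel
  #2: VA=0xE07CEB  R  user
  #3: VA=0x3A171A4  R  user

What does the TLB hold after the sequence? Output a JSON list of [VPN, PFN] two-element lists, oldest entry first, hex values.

Per-access translation:
#0 VA=0x160E850 (w,kernel):
  [0] read 0x1C idx=11: raw=0x1D007 flags P=1 W=1 U=1 S=0
  [1] read 0x1D idx=14: raw=0x21007 flags P=1 W=1 U=1 S=0
  ⇒ phys 0x21850  [2 reads]
#1 VA=0xA0655D (w,kernel):
  [0] read 0x1C idx=5: raw=0x25007 flags P=1 W=1 U=1 S=0
  [1] read 0x25 idx=6: raw=0x29007 flags P=1 W=1 U=1 S=0
  ⇒ phys 0x2955D  [2 reads]
#2 VA=0xE07CEB (r,user):
  [0] read 0x1C idx=7: raw=0x2C007 flags P=1 W=1 U=1 S=0
  [1] read 0x2C idx=7: raw=0x30003 flags P=1 W=1 U=0 S=0
  ✗ PROTECTION_VIOLATION  [2 reads]
#3 VA=0x3A171A4 (r,user):
  [0] read 0x1C idx=29: raw=0x32007 flags P=1 W=1 U=1 S=0
  [1] read 0x32 idx=23: raw=0x33003 flags P=1 W=1 U=0 S=0
  ✗ PROTECTION_VIOLATION  [2 reads]

TLB: [["0x160E", "0x21"], ["0xA06", "0x29"]]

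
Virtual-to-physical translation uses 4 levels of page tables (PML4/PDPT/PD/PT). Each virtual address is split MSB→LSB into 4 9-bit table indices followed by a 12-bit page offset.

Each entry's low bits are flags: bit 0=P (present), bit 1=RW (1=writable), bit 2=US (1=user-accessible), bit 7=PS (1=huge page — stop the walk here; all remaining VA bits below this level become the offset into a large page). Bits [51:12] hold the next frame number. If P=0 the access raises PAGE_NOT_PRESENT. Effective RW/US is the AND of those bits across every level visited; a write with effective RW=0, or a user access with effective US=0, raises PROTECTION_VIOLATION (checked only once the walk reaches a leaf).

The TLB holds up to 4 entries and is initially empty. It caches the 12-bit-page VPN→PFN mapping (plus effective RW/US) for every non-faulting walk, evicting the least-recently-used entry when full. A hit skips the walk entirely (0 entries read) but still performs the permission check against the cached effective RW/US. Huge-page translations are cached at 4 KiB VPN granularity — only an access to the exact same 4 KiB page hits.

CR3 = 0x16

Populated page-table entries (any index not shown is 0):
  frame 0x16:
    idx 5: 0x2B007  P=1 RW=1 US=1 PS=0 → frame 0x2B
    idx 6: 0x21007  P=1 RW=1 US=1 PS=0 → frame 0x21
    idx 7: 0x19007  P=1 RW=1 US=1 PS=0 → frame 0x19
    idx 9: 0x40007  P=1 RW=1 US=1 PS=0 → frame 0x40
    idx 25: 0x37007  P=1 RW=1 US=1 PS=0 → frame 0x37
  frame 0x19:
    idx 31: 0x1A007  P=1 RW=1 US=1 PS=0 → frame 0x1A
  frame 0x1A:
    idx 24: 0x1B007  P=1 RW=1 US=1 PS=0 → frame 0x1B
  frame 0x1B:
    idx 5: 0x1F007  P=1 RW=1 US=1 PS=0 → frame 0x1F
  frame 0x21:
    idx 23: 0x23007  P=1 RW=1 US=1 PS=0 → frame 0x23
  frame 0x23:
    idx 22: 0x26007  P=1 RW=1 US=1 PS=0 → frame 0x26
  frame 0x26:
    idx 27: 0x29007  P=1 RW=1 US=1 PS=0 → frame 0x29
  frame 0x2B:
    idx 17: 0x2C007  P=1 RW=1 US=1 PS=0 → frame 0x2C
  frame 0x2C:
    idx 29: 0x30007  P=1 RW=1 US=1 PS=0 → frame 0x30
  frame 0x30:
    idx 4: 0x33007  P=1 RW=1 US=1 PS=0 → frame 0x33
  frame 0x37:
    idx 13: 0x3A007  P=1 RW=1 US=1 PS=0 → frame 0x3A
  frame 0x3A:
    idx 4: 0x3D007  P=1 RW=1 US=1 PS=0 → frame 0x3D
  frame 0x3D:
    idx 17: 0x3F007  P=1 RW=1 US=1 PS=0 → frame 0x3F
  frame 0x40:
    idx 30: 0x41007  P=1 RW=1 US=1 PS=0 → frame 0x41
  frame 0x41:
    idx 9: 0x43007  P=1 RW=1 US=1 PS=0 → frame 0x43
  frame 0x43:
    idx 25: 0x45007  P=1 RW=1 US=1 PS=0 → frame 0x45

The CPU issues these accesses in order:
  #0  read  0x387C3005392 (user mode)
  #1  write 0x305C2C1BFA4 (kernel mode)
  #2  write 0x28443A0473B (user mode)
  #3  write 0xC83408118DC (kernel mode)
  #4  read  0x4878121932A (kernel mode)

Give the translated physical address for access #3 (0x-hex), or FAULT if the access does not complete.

Walk each access:
#0 VA=0x387C3005392 (r,user):
  [0] read 0x16 idx=7: raw=0x19007 flags P=1 W=1 U=1 S=0
  [1] read 0x19 idx=31: raw=0x1A007 flags P=1 W=1 U=1 S=0
  [2] read 0x1A idx=24: raw=0x1B007 flags P=1 W=1 U=1 S=0
  [3] read 0x1B idx=5: raw=0x1F007 flags P=1 W=1 U=1 S=0
  → PA=0x1F392  (4 entries read)
#1 VA=0x305C2C1BFA4 (w,kernel):
  [0] read 0x16 idx=6: raw=0x21007 flags P=1 W=1 U=1 S=0
  [1] read 0x21 idx=23: raw=0x23007 flags P=1 W=1 U=1 S=0
  [2] read 0x23 idx=22: raw=0x26007 flags P=1 W=1 U=1 S=0
  [3] read 0x26 idx=27: raw=0x29007 flags P=1 W=1 U=1 S=0
  → PA=0x29FA4  (4 entries read)
#2 VA=0x28443A0473B (w,user):
  [0] read 0x16 idx=5: raw=0x2B007 flags P=1 W=1 U=1 S=0
  [1] read 0x2B idx=17: raw=0x2C007 flags P=1 W=1 U=1 S=0
  [2] read 0x2C idx=29: raw=0x30007 flags P=1 W=1 U=1 S=0
  [3] read 0x30 idx=4: raw=0x33007 flags P=1 W=1 U=1 S=0
  → PA=0x3373B  (4 entries read)
#3 VA=0xC83408118DC (w,kernel):
  [0] read 0x16 idx=25: raw=0x37007 flags P=1 W=1 U=1 S=0
  [1] read 0x37 idx=13: raw=0x3A007 flags P=1 W=1 U=1 S=0
  [2] read 0x3A idx=4: raw=0x3D007 flags P=1 W=1 U=1 S=0
  [3] read 0x3D idx=17: raw=0x3F007 flags P=1 W=1 U=1 S=0
  → PA=0x3F8DC  (4 entries read)
#4 VA=0x4878121932A (r,kernel):
  [0] read 0x16 idx=9: raw=0x40007 flags P=1 W=1 U=1 S=0
  [1] read 0x40 idx=30: raw=0x41007 flags P=1 W=1 U=1 S=0
  [2] read 0x41 idx=9: raw=0x43007 flags P=1 W=1 U=1 S=0
  [3] read 0x43 idx=25: raw=0x45007 flags P=1 W=1 U=1 S=0
  → PA=0x4532A  (4 entries read)

Access #3 PA: 0x3F8DC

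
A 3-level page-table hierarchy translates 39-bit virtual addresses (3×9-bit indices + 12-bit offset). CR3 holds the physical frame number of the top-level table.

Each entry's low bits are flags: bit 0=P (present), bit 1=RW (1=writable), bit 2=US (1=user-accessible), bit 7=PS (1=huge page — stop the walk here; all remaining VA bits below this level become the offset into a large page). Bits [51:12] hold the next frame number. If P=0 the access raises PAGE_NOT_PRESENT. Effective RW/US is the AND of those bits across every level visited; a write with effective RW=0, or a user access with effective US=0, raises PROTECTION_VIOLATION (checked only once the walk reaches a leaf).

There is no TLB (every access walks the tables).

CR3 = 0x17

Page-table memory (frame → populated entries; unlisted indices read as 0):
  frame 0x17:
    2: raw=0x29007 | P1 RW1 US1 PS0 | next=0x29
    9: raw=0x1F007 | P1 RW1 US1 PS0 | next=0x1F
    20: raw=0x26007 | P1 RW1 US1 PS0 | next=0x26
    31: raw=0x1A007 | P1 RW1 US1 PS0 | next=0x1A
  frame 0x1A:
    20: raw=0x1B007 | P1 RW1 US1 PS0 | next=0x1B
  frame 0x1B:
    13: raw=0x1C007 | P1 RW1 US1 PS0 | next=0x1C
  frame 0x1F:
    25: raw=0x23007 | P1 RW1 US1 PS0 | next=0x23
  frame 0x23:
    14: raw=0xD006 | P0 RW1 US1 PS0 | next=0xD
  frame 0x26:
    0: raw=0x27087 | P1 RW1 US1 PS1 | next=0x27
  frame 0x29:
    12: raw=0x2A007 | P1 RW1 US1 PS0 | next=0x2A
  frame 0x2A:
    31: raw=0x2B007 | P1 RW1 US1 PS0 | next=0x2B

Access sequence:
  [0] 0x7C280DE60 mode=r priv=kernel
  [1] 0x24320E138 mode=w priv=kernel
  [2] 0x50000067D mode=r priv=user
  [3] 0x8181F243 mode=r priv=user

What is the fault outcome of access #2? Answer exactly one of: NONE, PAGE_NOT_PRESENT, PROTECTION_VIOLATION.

Per-access translation:
#0 VA=0x7C280DE60 (r,kernel):
  L0 @0x17[31] → 0x1A007  P=1,RW=1,US=1,PS=0
  L1 @0x1A[20] → 0x1B007  P=1,RW=1,US=1,PS=0
  L2 @0x1B[13] → 0x1C007  P=1,RW=1,US=1,PS=0
  ⇒ phys 0x1CE60  [3 reads]
#1 VA=0x24320E138 (w,kernel):
  L0 @0x17[9] → 0x1F007  P=1,RW=1,US=1,PS=0
  L1 @0x1F[25] → 0x23007  P=1,RW=1,US=1,PS=0
  L2 @0x23[14] → 0xD006  P=0,RW=1,US=1,PS=0
  ✗ PAGE_NOT_PRESENT  [3 reads]
#2 VA=0x50000067D (r,user):
  L0 @0x17[20] → 0x26007  P=1,RW=1,US=1,PS=0
  L1 @0x26[0] → 0x27087  P=1,RW=1,US=1,PS=1
  ⇒ phys 0x2767D (huge @L1)  [2 reads]
#3 VA=0x8181F243 (r,user):
  L0 @0x17[2] → 0x29007  P=1,RW=1,US=1,PS=0
  L1 @0x29[12] → 0x2A007  P=1,RW=1,US=1,PS=0
  L2 @0x2A[31] → 0x2B007  P=1,RW=1,US=1,PS=0
  ⇒ phys 0x2B243  [3 reads]

Access #2 fault: NONE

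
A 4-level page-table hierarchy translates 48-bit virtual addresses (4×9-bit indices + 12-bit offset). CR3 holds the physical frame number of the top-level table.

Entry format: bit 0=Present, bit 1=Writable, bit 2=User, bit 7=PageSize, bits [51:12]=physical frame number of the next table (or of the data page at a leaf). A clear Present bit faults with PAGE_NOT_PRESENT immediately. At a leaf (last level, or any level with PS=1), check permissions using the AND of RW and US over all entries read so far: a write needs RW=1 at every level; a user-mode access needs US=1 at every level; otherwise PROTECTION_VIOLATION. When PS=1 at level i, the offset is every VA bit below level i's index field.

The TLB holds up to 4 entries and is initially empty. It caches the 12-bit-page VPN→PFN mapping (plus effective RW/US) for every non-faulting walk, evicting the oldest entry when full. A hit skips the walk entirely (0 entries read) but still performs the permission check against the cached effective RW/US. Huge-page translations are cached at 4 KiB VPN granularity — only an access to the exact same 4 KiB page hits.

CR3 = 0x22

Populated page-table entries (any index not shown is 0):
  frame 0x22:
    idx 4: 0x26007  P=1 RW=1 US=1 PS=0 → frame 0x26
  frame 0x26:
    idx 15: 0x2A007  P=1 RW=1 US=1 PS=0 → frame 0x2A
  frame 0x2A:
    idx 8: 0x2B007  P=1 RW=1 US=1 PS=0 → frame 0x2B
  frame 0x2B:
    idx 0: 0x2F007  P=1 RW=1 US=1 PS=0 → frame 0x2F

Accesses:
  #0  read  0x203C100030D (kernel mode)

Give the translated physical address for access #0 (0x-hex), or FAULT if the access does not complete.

Trace:
#0 VA=0x203C100030D (r,kernel):
  L0 @0x22[4] → 0x26007  P=1,RW=1,US=1,PS=0
  L1 @0x26[15] → 0x2A007  P=1,RW=1,US=1,PS=0
  L2 @0x2A[8] → 0x2B007  P=1,RW=1,US=1,PS=0
  L3 @0x2B[0] → 0x2F007  P=1,RW=1,US=1,PS=0
  → PA=0x2F30D  (4 entries read)

Access #0 PA: 0x2F30D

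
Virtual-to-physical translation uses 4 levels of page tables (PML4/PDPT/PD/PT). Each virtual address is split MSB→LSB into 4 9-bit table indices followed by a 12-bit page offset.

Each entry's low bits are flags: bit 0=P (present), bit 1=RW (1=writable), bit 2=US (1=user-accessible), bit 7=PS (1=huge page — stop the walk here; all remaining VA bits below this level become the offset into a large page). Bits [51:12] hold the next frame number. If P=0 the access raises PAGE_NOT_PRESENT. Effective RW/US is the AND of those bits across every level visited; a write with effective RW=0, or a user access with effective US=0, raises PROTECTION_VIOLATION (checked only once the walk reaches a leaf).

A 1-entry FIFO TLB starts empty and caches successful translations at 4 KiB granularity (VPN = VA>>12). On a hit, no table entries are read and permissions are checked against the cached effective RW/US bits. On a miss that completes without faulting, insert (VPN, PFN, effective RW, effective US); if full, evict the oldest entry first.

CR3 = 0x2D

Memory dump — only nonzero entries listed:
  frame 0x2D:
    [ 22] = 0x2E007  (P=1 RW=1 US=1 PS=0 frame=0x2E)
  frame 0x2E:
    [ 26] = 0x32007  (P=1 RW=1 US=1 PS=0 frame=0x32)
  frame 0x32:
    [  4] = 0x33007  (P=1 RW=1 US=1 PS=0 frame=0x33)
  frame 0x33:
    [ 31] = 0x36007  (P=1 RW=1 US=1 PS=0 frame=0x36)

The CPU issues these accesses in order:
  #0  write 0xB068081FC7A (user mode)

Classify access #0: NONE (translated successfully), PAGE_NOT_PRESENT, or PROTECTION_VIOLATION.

Trace:
#0 VA=0xB068081FC7A (w,user):
  L0 @0x2D[22] → 0x2E007  P=1,RW=1,US=1,PS=0
  L1 @0x2E[26] → 0x32007  P=1,RW=1,US=1,PS=0
  L2 @0x32[4] → 0x33007  P=1,RW=1,US=1,PS=0
  L3 @0x33[31] → 0x36007  P=1,RW=1,US=1,PS=0
  ✓ 0x36C7A  — 4 lookups

Access #0 fault: NONE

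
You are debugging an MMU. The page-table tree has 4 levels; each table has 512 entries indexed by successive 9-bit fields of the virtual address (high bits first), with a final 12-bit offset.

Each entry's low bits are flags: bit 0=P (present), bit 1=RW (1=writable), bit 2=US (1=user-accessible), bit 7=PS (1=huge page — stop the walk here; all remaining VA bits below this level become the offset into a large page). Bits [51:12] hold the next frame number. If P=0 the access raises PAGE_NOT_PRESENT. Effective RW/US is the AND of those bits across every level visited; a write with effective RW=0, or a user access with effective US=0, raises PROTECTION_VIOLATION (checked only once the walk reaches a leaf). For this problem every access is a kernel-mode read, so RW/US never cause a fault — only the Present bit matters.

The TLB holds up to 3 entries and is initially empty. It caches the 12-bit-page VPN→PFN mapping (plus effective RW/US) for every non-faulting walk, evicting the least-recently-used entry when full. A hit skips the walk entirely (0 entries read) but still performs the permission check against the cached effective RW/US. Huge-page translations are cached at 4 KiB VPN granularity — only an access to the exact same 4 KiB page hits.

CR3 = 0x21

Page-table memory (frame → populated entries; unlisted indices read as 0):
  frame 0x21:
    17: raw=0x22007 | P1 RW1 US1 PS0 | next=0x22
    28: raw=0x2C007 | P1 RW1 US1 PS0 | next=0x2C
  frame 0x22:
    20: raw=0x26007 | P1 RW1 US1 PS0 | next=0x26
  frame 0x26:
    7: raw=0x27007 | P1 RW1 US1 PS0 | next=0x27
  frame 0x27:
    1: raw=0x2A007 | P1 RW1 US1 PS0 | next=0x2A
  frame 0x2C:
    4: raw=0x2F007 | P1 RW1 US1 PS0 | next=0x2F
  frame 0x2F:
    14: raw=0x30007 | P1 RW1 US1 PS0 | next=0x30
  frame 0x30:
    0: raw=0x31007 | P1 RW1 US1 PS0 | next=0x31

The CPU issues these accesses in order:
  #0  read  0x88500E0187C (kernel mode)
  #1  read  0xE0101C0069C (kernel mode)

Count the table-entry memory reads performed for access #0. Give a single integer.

Per-access translation:
#0 VA=0x88500E0187C (r,kernel):
  L0 @0x21[17] → 0x22007  P=1,RW=1,US=1,PS=0
  L1 @0x22[20] → 0x26007  P=1,RW=1,US=1,PS=0
  L2 @0x26[7] → 0x27007  P=1,RW=1,US=1,PS=0
  L3 @0x27[1] → 0x2A007  P=1,RW=1,US=1,PS=0
  ⇒ phys 0x2A87C  [4 reads]
#1 VA=0xE0101C0069C (r,kernel):
  L0 @0x21[28] → 0x2C007  P=1,RW=1,US=1,PS=0
  L1 @0x2C[4] → 0x2F007  P=1,RW=1,US=1,PS=0
  L2 @0x2F[14] → 0x30007  P=1,RW=1,US=1,PS=0
  L3 @0x30[0] → 0x31007  P=1,RW=1,US=1,PS=0
  ⇒ phys 0x3169C  [4 reads]

Entries read for #0: 4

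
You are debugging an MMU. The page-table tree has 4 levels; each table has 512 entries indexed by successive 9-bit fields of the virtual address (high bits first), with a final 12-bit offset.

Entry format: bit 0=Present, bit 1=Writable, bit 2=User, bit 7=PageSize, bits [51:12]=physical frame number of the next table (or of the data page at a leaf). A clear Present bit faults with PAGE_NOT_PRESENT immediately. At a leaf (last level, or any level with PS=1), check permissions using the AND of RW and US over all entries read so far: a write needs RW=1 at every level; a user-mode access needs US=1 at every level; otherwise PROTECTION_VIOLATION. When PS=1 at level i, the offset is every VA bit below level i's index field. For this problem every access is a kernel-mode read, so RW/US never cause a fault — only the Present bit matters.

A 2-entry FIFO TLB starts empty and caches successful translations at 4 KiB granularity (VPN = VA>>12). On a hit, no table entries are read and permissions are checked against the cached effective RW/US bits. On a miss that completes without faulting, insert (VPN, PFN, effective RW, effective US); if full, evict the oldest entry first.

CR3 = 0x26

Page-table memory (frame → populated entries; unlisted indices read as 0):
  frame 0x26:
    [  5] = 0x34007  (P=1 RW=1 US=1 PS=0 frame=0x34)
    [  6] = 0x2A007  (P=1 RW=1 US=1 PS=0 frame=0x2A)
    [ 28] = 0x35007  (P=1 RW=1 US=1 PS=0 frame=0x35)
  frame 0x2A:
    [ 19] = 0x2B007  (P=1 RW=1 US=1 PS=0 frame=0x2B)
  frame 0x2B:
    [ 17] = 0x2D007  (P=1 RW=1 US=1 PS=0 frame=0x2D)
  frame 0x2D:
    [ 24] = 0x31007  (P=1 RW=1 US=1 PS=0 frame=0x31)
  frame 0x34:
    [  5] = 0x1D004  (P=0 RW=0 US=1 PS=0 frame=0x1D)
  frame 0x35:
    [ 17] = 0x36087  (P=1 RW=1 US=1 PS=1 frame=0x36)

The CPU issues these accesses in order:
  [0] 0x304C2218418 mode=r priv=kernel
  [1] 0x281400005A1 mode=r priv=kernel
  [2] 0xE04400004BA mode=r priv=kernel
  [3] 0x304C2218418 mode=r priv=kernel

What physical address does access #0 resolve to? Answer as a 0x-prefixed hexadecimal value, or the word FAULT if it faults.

Walk each access:
#0 VA=0x304C2218418 (r,kernel):
  L0: frame=0x26 idx=6 entry=0x2A007 [P=1 RW=1 US=1 PS=0]
  L1: frame=0x2A idx=19 entry=0x2B007 [P=1 RW=1 US=1 PS=0]
  L2: frame=0x2B idx=17 entry=0x2D007 [P=1 RW=1 US=1 PS=0]
  L3: frame=0x2D idx=24 entry=0x31007 [P=1 RW=1 US=1 PS=0]
  ✓ 0x31418  — 4 lookups
#1 VA=0x281400005A1 (r,kernel):
  L0: frame=0x26 idx=5 entry=0x34007 [P=1 RW=1 US=1 PS=0]
  L1: frame=0x34 idx=5 entry=0x1D004 [P=0 RW=0 US=1 PS=0]
  ✗ PAGE_NOT_PRESENT  [2 reads]
#2 VA=0xE04400004BA (r,kernel):
  L0: frame=0x26 idx=28 entry=0x35007 [P=1 RW=1 US=1 PS=0]
  L1: frame=0x35 idx=17 entry=0x36087 [P=1 RW=1 US=1 PS=1]
  ✓ 0x364BA (huge @L1)  — 2 lookups
#3 VA=0x304C2218418 (r,kernel):
  TLB hit vpn=0x304C2218 → PA=0x31418

Access #0 PA: 0x31418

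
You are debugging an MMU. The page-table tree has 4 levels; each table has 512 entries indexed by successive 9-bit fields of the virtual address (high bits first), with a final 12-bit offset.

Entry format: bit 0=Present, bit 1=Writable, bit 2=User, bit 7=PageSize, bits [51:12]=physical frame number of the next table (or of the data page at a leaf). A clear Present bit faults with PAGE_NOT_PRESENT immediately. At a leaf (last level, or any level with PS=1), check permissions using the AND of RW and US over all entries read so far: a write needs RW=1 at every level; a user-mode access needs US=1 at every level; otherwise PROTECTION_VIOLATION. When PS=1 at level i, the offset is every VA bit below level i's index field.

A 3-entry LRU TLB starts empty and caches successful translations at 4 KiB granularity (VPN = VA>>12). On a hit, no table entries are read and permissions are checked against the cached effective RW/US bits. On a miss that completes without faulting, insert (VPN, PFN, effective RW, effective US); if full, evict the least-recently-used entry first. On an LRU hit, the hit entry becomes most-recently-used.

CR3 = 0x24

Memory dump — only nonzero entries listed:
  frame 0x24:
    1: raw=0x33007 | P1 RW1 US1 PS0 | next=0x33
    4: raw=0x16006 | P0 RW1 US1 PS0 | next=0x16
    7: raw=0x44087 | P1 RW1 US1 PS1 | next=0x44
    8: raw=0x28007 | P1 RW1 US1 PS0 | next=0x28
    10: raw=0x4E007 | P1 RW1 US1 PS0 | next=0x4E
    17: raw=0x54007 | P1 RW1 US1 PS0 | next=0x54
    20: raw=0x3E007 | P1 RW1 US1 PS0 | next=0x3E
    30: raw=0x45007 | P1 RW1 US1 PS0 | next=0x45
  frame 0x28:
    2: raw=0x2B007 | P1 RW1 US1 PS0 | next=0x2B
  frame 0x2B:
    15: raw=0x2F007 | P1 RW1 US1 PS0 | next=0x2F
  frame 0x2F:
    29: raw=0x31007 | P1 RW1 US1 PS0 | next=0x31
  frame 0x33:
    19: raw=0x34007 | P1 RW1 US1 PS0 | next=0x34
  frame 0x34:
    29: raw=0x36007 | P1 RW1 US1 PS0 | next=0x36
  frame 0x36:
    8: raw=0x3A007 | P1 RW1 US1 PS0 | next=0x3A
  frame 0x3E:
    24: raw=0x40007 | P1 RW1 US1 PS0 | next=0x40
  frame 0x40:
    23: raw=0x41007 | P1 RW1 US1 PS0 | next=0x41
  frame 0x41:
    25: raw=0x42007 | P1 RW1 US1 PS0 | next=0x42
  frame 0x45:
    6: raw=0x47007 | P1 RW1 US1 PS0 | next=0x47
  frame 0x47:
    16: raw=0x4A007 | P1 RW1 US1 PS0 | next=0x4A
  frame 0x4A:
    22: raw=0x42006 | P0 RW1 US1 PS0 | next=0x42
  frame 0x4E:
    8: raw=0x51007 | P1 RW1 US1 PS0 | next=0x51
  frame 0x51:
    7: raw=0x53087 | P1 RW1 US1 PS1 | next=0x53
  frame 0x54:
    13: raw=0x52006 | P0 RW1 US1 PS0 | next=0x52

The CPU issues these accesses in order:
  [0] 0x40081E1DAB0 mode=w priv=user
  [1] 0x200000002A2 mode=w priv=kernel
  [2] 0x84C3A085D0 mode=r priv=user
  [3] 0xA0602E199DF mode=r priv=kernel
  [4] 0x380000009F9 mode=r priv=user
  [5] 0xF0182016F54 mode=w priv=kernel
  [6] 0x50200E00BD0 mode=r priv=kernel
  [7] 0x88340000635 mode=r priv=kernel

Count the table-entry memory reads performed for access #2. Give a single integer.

Walk each access:
#0 VA=0x40081E1DAB0 (w,user):
  L0: frame=0x24 idx=8 entry=0x28007 [P=1 RW=1 US=1 PS=0]
  L1: frame=0x28 idx=2 entry=0x2B007 [P=1 RW=1 US=1 PS=0]
  L2: frame=0x2B idx=15 entry=0x2F007 [P=1 RW=1 US=1 PS=0]
  L3: frame=0x2F idx=29 entry=0x31007 [P=1 RW=1 US=1 PS=0]
  ✓ 0x31AB0  — 4 lookups
#1 VA=0x200000002A2 (w,kernel):
  L0: frame=0x24 idx=4 entry=0x16006 [P=0 RW=1 US=1 PS=0]
  ✗ PAGE_NOT_PRESENT  [1 reads]
#2 VA=0x84C3A085D0 (r,user):
  L0: frame=0x24 idx=1 entry=0x33007 [P=1 RW=1 US=1 PS=0]
  L1: frame=0x33 idx=19 entry=0x34007 [P=1 RW=1 US=1 PS=0]
  L2: frame=0x34 idx=29 entry=0x36007 [P=1 RW=1 US=1 PS=0]
  L3: frame=0x36 idx=8 entry=0x3A007 [P=1 RW=1 US=1 PS=0]
  ✓ 0x3A5D0  — 4 lookups
#3 VA=0xA0602E199DF (r,kernel):
  L0: frame=0x24 idx=20 entry=0x3E007 [P=1 RW=1 US=1 PS=0]
  L1: frame=0x3E idx=24 entry=0x40007 [P=1 RW=1 US=1 PS=0]
  L2: frame=0x40 idx=23 entry=0x41007 [P=1 RW=1 US=1 PS=0]
  L3: frame=0x41 idx=25 entry=0x42007 [P=1 RW=1 US=1 PS=0]
  ✓ 0x429DF  — 4 lookups
#4 VA=0x380000009F9 (r,user):
  L0: frame=0x24 idx=7 entry=0x44087 [P=1 RW=1 US=1 PS=1]
  ✓ 0x449F9 (huge @L0)  — 1 lookups
#5 VA=0xF0182016F54 (w,kernel):
  L0: frame=0x24 idx=30 entry=0x45007 [P=1 RW=1 US=1 PS=0]
  L1: frame=0x45 idx=6 entry=0x47007 [P=1 RW=1 US=1 PS=0]
  L2: frame=0x47 idx=16 entry=0x4A007 [P=1 RW=1 US=1 PS=0]
  L3: frame=0x4A idx=22 entry=0x42006 [P=0 RW=1 US=1 PS=0]
  ✗ PAGE_NOT_PRESENT  [4 reads]
#6 VA=0x50200E00BD0 (r,kernel):
  L0: frame=0x24 idx=10 entry=0x4E007 [P=1 RW=1 US=1 PS=0]
  L1: frame=0x4E idx=8 entry=0x51007 [P=1 RW=1 US=1 PS=0]
  L2: frame=0x51 idx=7 entry=0x53087 [P=1 RW=1 US=1 PS=1]
  ✓ 0x53BD0 (huge @L2)  — 3 lookups
#7 VA=0x88340000635 (r,kernel):
  L0: frame=0x24 idx=17 entry=0x54007 [P=1 RW=1 US=1 PS=0]
  L1: frame=0x54 idx=13 entry=0x52006 [P=0 RW=1 US=1 PS=0]
  ✗ PAGE_NOT_PRESENT  [2 reads]

Entries read for #2: 4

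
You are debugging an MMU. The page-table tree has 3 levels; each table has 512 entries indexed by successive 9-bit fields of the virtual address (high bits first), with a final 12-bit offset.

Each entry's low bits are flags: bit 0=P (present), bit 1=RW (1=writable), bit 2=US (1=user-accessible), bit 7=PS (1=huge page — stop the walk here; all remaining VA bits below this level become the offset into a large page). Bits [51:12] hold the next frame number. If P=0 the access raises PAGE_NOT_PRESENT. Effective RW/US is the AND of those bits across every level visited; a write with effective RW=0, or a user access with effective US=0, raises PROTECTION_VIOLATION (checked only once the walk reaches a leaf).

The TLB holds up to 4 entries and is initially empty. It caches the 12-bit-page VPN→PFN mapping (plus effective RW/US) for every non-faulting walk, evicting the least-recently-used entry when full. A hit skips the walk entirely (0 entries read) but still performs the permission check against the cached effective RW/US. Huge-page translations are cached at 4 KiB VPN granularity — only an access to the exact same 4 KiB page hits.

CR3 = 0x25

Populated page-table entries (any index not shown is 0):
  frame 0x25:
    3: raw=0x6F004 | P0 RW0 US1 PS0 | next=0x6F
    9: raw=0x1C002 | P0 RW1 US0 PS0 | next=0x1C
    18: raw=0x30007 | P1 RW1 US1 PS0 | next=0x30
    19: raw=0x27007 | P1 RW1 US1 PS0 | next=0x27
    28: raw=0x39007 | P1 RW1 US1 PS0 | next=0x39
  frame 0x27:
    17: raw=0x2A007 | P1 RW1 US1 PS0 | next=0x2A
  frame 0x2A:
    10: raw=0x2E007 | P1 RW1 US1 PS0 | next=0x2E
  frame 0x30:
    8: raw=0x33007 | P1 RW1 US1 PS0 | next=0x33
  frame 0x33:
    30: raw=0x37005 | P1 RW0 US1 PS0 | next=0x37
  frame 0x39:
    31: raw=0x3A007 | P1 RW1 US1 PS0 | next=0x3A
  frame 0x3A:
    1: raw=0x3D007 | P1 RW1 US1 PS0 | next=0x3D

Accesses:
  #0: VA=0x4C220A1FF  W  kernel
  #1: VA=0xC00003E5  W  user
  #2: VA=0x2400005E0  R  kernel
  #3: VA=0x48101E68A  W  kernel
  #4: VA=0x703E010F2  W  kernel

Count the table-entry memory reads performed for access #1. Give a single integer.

Per-access translation:
#0 VA=0x4C220A1FF (w,kernel):
  [0] read 0x25 idx=19: raw=0x27007 flags P=1 W=1 U=1 S=0
  [1] read 0x27 idx=17: raw=0x2A007 flags P=1 W=1 U=1 S=0
  [2] read 0x2A idx=10: raw=0x2E007 flags P=1 W=1 U=1 S=0
  ✓ 0x2E1FF  — 3 lookups
#1 VA=0xC00003E5 (w,user):
  [0] read 0x25 idx=3: raw=0x6F004 flags P=0 W=0 U=1 S=0
  ⇒ fault: PAGE_NOT_PRESENT  — 1 lookups
#2 VA=0x2400005E0 (r,kernel):
  [0] read 0x25 idx=9: raw=0x1C002 flags P=0 W=1 U=0 S=0
  ⇒ fault: PAGE_NOT_PRESENT  — 1 lookups
#3 VA=0x48101E68A (w,kernel):
  [0] read 0x25 idx=18: raw=0x30007 flags P=1 W=1 U=1 S=0
  [1] read 0x30 idx=8: raw=0x33007 flags P=1 W=1 U=1 S=0
  [2] read 0x33 idx=30: raw=0x37005 flags P=1 W=0 U=1 S=0
  ⇒ fault: PROTECTION_VIOLATION  — 3 lookups
#4 VA=0x703E010F2 (w,kernel):
  [0] read 0x25 idx=28: raw=0x39007 flags P=1 W=1 U=1 S=0
  [1] read 0x39 idx=31: raw=0x3A007 flags P=1 W=1 U=1 S=0
  [2] read 0x3A idx=1: raw=0x3D007 flags P=1 W=1 U=1 S=0
  ✓ 0x3D0F2  — 3 lookups

Entries read for #1: 1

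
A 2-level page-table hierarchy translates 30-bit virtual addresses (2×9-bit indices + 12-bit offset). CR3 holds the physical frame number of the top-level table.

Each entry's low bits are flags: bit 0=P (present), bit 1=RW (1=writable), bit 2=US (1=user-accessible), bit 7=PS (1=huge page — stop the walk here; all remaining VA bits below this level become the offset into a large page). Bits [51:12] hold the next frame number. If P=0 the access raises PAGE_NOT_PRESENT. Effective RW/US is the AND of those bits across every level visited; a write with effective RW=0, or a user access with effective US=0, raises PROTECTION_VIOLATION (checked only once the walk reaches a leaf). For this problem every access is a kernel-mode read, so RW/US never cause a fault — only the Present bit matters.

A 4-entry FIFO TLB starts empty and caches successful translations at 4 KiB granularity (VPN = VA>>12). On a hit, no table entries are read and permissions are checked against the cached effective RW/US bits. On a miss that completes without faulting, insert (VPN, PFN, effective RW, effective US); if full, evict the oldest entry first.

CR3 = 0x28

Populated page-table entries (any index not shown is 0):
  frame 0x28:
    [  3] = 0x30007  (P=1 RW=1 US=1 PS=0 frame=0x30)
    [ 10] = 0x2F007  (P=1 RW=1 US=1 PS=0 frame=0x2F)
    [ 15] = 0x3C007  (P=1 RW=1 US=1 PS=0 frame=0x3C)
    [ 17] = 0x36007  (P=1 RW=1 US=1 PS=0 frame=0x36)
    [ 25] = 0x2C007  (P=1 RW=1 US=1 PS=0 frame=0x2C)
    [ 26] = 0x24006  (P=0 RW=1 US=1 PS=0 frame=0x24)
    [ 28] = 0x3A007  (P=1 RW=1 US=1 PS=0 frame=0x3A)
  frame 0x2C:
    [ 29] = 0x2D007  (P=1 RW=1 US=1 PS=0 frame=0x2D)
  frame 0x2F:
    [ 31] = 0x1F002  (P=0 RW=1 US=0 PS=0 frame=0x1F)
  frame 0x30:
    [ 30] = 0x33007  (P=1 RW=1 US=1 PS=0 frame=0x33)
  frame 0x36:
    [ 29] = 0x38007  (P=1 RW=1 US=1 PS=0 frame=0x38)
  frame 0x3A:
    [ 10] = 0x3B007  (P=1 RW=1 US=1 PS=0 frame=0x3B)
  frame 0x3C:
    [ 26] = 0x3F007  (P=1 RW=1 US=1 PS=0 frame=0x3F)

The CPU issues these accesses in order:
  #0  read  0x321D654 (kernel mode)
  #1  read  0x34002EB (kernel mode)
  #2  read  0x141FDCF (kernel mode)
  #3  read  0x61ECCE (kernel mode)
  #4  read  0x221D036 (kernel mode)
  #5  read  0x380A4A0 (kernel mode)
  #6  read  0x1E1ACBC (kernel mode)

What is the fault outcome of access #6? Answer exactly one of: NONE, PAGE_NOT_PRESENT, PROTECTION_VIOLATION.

Trace:
#0 VA=0x321D654 (r,kernel):
  lvl0: tbl 0x28, slot 25 ⇒ 0x2C007 (P1/RW1/US1/PS0)
  lvl1: tbl 0x2C, slot 29 ⇒ 0x2D007 (P1/RW1/US1/PS0)
  ⇒ phys 0x2D654  [2 reads]
#1 VA=0x34002EB (r,kernel):
  lvl0: tbl 0x28, slot 26 ⇒ 0x24006 (P0/RW1/US1/PS0)
  ✗ PAGE_NOT_PRESENT  [1 reads]
#2 VA=0x141FDCF (r,kernel):
  lvl0: tbl 0x28, slot 10 ⇒ 0x2F007 (P1/RW1/US1/PS0)
  lvl1: tbl 0x2F, slot 31 ⇒ 0x1F002 (P0/RW1/US0/PS0)
  ✗ PAGE_NOT_PRESENT  [2 reads]
#3 VA=0x61ECCE (r,kernel):
  lvl0: tbl 0x28, slot 3 ⇒ 0x30007 (P1/RW1/US1/PS0)
  lvl1: tbl 0x30, slot 30 ⇒ 0x33007 (P1/RW1/US1/PS0)
  ⇒ phys 0x33CCE  [2 reads]
#4 VA=0x221D036 (r,kernel):
  lvl0: tbl 0x28, slot 17 ⇒ 0x36007 (P1/RW1/US1/PS0)
  lvl1: tbl 0x36, slot 29 ⇒ 0x38007 (P1/RW1/US1/PS0)
  ⇒ phys 0x38036  [2 reads]
#5 VA=0x380A4A0 (r,kernel):
  lvl0: tbl 0x28, slot 28 ⇒ 0x3A007 (P1/RW1/US1/PS0)
  lvl1: tbl 0x3A, slot 10 ⇒ 0x3B007 (P1/RW1/US1/PS0)
  ⇒ phys 0x3B4A0  [2 reads]
#6 VA=0x1E1ACBC (r,kernel):
  lvl0: tbl 0x28, slot 15 ⇒ 0x3C007 (P1/RW1/US1/PS0)
  lvl1: tbl 0x3C, slot 26 ⇒ 0x3F007 (P1/RW1/US1/PS0)
  ⇒ phys 0x3FCBC  [2 reads]

Access #6 fault: NONE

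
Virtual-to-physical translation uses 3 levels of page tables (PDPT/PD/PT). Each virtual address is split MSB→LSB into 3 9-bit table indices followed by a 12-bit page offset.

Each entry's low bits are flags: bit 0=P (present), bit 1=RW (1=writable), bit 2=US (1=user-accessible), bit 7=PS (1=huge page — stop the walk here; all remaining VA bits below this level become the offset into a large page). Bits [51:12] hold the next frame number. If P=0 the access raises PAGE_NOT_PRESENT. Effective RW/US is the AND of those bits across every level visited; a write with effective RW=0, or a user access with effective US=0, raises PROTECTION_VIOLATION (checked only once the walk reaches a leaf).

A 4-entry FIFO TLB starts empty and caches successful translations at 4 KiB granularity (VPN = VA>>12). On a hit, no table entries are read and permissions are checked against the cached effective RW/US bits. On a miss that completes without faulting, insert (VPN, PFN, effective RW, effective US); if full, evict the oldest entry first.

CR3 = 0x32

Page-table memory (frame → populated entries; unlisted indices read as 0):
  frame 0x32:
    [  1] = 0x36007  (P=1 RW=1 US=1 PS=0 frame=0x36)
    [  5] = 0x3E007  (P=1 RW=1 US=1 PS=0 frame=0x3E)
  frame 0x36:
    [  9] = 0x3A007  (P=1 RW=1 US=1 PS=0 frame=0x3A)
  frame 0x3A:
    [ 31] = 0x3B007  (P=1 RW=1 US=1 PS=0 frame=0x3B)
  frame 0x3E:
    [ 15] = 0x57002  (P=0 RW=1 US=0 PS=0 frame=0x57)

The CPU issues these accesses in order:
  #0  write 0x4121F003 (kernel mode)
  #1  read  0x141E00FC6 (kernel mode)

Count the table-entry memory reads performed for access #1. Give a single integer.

Walk each access:
#0 VA=0x4121F003 (w,kernel):
  [0] read 0x32 idx=1: raw=0x36007 flags P=1 W=1 U=1 S=0
  [1] read 0x36 idx=9: raw=0x3A007 flags P=1 W=1 U=1 S=0
  [2] read 0x3A idx=31: raw=0x3B007 flags P=1 W=1 U=1 S=0
  → PA=0x3B003  (3 entries read)
#1 VA=0x141E00FC6 (r,kernel):
  [0] read 0x32 idx=5: raw=0x3E007 flags P=1 W=1 U=1 S=0
  [1] read 0x3E idx=15: raw=0x57002 flags P=0 W=1 U=0 S=0
  → PAGE_NOT_PRESENT  (2 entries read)

Entries read for #1: 2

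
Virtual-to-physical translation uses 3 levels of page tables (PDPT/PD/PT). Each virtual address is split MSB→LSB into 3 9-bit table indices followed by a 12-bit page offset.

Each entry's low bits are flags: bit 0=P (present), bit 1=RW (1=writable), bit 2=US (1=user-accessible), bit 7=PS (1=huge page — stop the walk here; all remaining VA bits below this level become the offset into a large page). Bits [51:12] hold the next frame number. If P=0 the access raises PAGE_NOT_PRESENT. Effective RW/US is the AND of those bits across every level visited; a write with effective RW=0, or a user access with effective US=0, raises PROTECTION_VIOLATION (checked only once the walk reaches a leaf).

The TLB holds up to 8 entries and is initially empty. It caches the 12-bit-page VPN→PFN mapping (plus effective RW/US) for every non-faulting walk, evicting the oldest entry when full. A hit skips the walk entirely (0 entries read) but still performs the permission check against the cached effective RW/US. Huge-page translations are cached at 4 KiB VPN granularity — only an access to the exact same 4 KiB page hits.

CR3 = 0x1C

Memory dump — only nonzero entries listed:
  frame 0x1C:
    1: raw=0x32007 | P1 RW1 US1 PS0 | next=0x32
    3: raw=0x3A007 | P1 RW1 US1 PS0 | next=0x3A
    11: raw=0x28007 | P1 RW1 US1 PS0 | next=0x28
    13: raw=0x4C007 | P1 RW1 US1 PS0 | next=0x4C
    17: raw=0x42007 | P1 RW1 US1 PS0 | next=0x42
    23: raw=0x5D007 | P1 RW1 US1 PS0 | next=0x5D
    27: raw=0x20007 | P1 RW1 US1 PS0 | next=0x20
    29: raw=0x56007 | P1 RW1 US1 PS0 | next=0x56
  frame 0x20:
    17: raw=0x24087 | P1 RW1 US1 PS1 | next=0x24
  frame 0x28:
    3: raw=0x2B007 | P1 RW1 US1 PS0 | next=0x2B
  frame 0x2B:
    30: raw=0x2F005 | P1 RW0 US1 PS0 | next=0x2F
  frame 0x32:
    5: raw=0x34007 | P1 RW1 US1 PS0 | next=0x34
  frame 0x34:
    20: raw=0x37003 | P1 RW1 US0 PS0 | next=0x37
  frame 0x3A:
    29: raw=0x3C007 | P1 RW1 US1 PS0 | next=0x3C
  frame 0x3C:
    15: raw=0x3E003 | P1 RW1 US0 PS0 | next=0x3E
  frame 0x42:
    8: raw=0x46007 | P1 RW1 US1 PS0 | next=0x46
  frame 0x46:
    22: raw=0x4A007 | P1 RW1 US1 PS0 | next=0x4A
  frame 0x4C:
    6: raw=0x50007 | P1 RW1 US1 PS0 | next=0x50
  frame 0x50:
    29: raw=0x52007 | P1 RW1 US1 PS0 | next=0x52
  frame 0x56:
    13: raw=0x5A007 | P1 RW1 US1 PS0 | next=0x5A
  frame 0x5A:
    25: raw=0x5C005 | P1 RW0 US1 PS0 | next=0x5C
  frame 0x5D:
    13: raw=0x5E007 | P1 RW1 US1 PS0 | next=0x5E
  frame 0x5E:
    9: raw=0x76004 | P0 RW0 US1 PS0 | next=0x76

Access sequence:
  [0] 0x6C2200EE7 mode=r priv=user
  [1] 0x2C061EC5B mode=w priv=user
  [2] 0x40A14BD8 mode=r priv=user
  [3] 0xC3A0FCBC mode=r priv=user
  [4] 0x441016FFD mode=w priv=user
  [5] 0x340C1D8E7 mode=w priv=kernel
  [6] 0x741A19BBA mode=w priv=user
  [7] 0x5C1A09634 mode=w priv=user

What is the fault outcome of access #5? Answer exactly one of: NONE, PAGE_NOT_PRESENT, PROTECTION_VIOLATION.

Walk each access:
#0 VA=0x6C2200EE7 (r,user):
  L0 @0x1C[27] → 0x20007  P=1,RW=1,US=1,PS=0
  L1 @0x20[17] → 0x24087  P=1,RW=1,US=1,PS=1
  ⇒ phys 0x24EE7 (huge @L1)  [2 reads]
#1 VA=0x2C061EC5B (w,user):
  L0 @0x1C[11] → 0x28007  P=1,RW=1,US=1,PS=0
  L1 @0x28[3] → 0x2B007  P=1,RW=1,US=1,PS=0
  L2 @0x2B[30] → 0x2F005  P=1,RW=0,US=1,PS=0
  ⇒ fault: PROTECTION_VIOLATION  — 3 lookups
#2 VA=0x40A14BD8 (r,user):
  L0 @0x1C[1] → 0x32007  P=1,RW=1,US=1,PS=0
  L1 @0x32[5] → 0x34007  P=1,RW=1,US=1,PS=0
  L2 @0x34[20] → 0x37003  P=1,RW=1,US=0,PS=0
  ⇒ fault: PROTECTION_VIOLATION  — 3 lookups
#3 VA=0xC3A0FCBC (r,user):
  L0 @0x1C[3] → 0x3A007  P=1,RW=1,US=1,PS=0
  L1 @0x3A[29] → 0x3C007  P=1,RW=1,US=1,PS=0
  L2 @0x3C[15] → 0x3E003  P=1,RW=1,US=0,PS=0
  ⇒ fault: PROTECTION_VIOLATION  — 3 lookups
#4 VA=0x441016FFD (w,user):
  L0 @0x1C[17] → 0x42007  P=1,RW=1,US=1,PS=0
  L1 @0x42[8] → 0x46007  P=1,RW=1,US=1,PS=0
  L2 @0x46[22] → 0x4A007  P=1,RW=1,US=1,PS=0
  ⇒ phys 0x4AFFD  [3 reads]
#5 VA=0x340C1D8E7 (w,kernel):
  L0 @0x1C[13] → 0x4C007  P=1,RW=1,US=1,PS=0
  L1 @0x4C[6] → 0x50007  P=1,RW=1,US=1,PS=0
  L2 @0x50[29] → 0x52007  P=1,RW=1,US=1,PS=0
  ⇒ phys 0x528E7  [3 reads]
#6 VA=0x741A19BBA (w,user):
  L0 @0x1C[29] → 0x56007  P=1,RW=1,US=1,PS=0
  L1 @0x56[13] → 0x5A007  P=1,RW=1,US=1,PS=0
  L2 @0x5A[25] → 0x5C005  P=1,RW=0,US=1,PS=0
  ⇒ fault: PROTECTION_VIOLATION  — 3 lookups
#7 VA=0x5C1A09634 (w,user):
  L0 @0x1C[23] → 0x5D007  P=1,RW=1,US=1,PS=0
  L1 @0x5D[13] → 0x5E007  P=1,RW=1,US=1,PS=0
  L2 @0x5E[9] → 0x76004  P=0,RW=0,US=1,PS=0
  ⇒ fault: PAGE_NOT_PRESENT  — 3 lookups

Access #5 fault: NONE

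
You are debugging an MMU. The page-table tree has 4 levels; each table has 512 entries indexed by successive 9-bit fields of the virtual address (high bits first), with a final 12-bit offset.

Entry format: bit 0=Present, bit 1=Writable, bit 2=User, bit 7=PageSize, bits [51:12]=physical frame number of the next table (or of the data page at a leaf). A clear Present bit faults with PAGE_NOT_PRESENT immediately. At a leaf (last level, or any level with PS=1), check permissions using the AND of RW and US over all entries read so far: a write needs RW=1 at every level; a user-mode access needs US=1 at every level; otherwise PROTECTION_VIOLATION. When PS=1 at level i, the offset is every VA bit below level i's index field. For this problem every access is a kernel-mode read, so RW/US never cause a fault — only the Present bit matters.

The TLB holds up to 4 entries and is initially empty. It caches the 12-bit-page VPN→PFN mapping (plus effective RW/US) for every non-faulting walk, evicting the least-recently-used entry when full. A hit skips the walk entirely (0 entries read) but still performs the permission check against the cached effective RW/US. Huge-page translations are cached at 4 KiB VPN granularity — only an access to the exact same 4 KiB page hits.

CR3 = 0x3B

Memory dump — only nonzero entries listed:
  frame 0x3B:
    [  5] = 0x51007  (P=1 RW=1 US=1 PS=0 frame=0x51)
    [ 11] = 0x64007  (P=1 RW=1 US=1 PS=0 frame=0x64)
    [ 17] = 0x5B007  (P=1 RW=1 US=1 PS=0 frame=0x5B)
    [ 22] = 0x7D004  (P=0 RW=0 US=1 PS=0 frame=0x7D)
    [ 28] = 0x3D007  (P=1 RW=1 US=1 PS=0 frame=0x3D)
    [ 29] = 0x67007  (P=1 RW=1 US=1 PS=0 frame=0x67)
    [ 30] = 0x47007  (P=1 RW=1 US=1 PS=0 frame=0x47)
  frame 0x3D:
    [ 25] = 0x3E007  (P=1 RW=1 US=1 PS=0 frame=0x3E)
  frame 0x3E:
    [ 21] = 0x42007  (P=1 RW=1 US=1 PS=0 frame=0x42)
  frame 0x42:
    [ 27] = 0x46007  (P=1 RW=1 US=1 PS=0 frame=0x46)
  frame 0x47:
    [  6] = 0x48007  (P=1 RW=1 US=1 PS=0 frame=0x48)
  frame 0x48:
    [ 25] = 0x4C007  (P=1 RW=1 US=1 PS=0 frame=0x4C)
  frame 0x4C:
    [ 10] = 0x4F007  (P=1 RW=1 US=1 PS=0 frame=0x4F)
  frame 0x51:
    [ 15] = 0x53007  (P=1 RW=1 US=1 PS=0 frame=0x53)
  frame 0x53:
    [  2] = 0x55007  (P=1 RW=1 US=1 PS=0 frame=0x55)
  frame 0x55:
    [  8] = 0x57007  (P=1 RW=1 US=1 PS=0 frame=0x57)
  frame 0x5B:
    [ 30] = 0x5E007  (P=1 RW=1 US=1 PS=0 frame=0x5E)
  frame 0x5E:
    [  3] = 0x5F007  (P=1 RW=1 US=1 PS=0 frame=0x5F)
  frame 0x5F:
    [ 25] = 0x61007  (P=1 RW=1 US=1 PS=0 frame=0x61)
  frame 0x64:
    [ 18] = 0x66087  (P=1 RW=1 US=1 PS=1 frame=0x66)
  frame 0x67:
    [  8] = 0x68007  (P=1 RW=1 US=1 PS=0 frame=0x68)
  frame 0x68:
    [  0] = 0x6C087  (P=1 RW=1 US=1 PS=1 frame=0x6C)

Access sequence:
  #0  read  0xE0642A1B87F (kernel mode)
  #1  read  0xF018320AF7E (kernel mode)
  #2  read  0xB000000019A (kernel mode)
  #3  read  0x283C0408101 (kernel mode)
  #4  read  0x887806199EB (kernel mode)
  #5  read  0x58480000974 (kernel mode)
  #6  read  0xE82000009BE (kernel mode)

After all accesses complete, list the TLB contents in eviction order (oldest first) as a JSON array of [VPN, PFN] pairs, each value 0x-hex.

Per-access translation:
#0 VA=0xE0642A1B87F (r,kernel):
  L0: frame=0x3B idx=28 entry=0x3D007 [P=1 RW=1 US=1 PS=0]
  L1: frame=0x3D idx=25 entry=0x3E007 [P=1 RW=1 US=1 PS=0]
  L2: frame=0x3E idx=21 entry=0x42007 [P=1 RW=1 US=1 PS=0]
  L3: frame=0x42 idx=27 entry=0x46007 [P=1 RW=1 US=1 PS=0]
  → PA=0x4687F  (4 entries read)
#1 VA=0xF018320AF7E (r,kernel):
  L0: frame=0x3B idx=30 entry=0x47007 [P=1 RW=1 US=1 PS=0]
  L1: frame=0x47 idx=6 entry=0x48007 [P=1 RW=1 US=1 PS=0]
  L2: frame=0x48 idx=25 entry=0x4C007 [P=1 RW=1 US=1 PS=0]
  L3: frame=0x4C idx=10 entry=0x4F007 [P=1 RW=1 US=1 PS=0]
  → PA=0x4FF7E  (4 entries read)
#2 VA=0xB000000019A (r,kernel):
  L0: frame=0x3B idx=22 entry=0x7D004 [P=0 RW=0 US=1 PS=0]
  ⇒ fault: PAGE_NOT_PRESENT  — 1 lookups
#3 VA=0x283C0408101 (r,kernel):
  L0: frame=0x3B idx=5 entry=0x51007 [P=1 RW=1 US=1 PS=0]
  L1: frame=0x51 idx=15 entry=0x53007 [P=1 RW=1 US=1 PS=0]
  L2: frame=0x53 idx=2 entry=0x55007 [P=1 RW=1 US=1 PS=0]
  L3: frame=0x55 idx=8 entry=0x57007 [P=1 RW=1 US=1 PS=0]
  → PA=0x57101  (4 entries read)
#4 VA=0x887806199EB (r,kernel):
  L0: frame=0x3B idx=17 entry=0x5B007 [P=1 RW=1 US=1 PS=0]
  L1: frame=0x5B idx=30 entry=0x5E007 [P=1 RW=1 US=1 PS=0]
  L2: frame=0x5E idx=3 entry=0x5F007 [P=1 RW=1 US=1 PS=0]
  L3: frame=0x5F idx=25 entry=0x61007 [P=1 RW=1 US=1 PS=0]
  → PA=0x619EB  (4 entries read)
#5 VA=0x58480000974 (r,kernel):
  L0: frame=0x3B idx=11 entry=0x64007 [P=1 RW=1 US=1 PS=0]
  L1: frame=0x64 idx=18 entry=0x66087 [P=1 RW=1 US=1 PS=1]
  → PA=0x66974 (huge @L1)  (2 entries read)
#6 VA=0xE82000009BE (r,kernel):
  L0: frame=0x3B idx=29 entry=0x67007 [P=1 RW=1 US=1 PS=0]
  L1: frame=0x67 idx=8 entry=0x68007 [P=1 RW=1 US=1 PS=0]
  L2: frame=0x68 idx=0 entry=0x6C087 [P=1 RW=1 US=1 PS=1]
  → PA=0x6C9BE (huge @L2)  (3 entries read)

TLB: [["0x283C0408", "0x57"], ["0x88780619", "0x61"], ["0x58480000", "0x66"], ["0xE8200000", "0x6C"]]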